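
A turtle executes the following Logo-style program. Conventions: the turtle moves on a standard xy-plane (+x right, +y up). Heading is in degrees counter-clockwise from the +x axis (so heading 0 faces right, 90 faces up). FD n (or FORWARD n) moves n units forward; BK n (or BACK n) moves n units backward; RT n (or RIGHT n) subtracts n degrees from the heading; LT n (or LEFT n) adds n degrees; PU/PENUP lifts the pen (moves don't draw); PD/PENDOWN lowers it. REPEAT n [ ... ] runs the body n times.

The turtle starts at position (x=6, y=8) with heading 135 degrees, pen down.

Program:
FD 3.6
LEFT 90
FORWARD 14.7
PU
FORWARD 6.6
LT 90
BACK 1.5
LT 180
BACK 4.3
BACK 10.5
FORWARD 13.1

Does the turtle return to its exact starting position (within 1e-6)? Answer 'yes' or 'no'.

Answer: no

Derivation:
Executing turtle program step by step:
Start: pos=(6,8), heading=135, pen down
FD 3.6: (6,8) -> (3.454,10.546) [heading=135, draw]
LT 90: heading 135 -> 225
FD 14.7: (3.454,10.546) -> (-6.94,0.151) [heading=225, draw]
PU: pen up
FD 6.6: (-6.94,0.151) -> (-11.607,-4.516) [heading=225, move]
LT 90: heading 225 -> 315
BK 1.5: (-11.607,-4.516) -> (-12.668,-3.455) [heading=315, move]
LT 180: heading 315 -> 135
BK 4.3: (-12.668,-3.455) -> (-9.627,-6.496) [heading=135, move]
BK 10.5: (-9.627,-6.496) -> (-2.202,-13.92) [heading=135, move]
FD 13.1: (-2.202,-13.92) -> (-11.466,-4.657) [heading=135, move]
Final: pos=(-11.466,-4.657), heading=135, 2 segment(s) drawn

Start position: (6, 8)
Final position: (-11.466, -4.657)
Distance = 21.57; >= 1e-6 -> NOT closed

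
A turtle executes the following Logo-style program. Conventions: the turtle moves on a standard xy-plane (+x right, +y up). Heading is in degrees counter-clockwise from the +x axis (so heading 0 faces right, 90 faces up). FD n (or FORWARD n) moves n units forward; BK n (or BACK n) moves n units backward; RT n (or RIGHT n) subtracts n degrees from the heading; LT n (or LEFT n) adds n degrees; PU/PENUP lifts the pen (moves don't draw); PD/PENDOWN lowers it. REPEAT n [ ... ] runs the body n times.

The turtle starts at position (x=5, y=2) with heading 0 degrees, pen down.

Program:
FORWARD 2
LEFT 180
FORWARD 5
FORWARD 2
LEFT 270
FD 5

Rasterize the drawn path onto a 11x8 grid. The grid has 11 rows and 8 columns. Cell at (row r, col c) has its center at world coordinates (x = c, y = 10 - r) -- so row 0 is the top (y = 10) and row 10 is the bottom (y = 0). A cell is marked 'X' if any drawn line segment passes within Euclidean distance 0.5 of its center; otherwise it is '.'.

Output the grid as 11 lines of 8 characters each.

Answer: ........
........
........
X.......
X.......
X.......
X.......
X.......
XXXXXXXX
........
........

Derivation:
Segment 0: (5,2) -> (7,2)
Segment 1: (7,2) -> (2,2)
Segment 2: (2,2) -> (0,2)
Segment 3: (0,2) -> (0,7)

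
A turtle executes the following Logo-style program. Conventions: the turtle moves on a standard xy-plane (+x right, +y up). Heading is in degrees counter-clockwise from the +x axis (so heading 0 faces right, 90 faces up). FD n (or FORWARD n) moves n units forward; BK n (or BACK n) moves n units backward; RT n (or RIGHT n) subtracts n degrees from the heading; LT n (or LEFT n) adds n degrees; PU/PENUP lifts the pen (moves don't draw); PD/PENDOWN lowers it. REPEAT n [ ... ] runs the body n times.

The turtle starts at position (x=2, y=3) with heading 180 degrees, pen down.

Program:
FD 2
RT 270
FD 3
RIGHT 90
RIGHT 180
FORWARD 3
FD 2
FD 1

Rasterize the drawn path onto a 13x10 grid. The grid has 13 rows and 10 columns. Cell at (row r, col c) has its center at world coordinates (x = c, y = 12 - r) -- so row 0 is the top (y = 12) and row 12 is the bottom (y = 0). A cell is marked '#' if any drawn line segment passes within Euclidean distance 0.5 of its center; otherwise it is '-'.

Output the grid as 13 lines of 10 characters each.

Answer: ----------
----------
----------
----------
----------
----------
----------
----------
----------
###-------
#---------
#---------
#######---

Derivation:
Segment 0: (2,3) -> (0,3)
Segment 1: (0,3) -> (0,0)
Segment 2: (0,0) -> (3,0)
Segment 3: (3,0) -> (5,0)
Segment 4: (5,0) -> (6,0)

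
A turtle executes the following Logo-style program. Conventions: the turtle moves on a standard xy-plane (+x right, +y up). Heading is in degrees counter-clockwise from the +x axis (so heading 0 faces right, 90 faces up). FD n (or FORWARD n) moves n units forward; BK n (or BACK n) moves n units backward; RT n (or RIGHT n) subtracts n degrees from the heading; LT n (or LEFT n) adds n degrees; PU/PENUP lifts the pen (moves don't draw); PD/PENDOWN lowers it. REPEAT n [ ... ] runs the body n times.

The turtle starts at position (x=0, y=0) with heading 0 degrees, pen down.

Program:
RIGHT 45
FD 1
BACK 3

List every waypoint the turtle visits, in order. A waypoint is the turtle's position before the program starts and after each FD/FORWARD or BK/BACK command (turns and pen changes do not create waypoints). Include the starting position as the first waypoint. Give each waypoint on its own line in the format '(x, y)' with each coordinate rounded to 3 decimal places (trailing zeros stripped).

Answer: (0, 0)
(0.707, -0.707)
(-1.414, 1.414)

Derivation:
Executing turtle program step by step:
Start: pos=(0,0), heading=0, pen down
RT 45: heading 0 -> 315
FD 1: (0,0) -> (0.707,-0.707) [heading=315, draw]
BK 3: (0.707,-0.707) -> (-1.414,1.414) [heading=315, draw]
Final: pos=(-1.414,1.414), heading=315, 2 segment(s) drawn
Waypoints (3 total):
(0, 0)
(0.707, -0.707)
(-1.414, 1.414)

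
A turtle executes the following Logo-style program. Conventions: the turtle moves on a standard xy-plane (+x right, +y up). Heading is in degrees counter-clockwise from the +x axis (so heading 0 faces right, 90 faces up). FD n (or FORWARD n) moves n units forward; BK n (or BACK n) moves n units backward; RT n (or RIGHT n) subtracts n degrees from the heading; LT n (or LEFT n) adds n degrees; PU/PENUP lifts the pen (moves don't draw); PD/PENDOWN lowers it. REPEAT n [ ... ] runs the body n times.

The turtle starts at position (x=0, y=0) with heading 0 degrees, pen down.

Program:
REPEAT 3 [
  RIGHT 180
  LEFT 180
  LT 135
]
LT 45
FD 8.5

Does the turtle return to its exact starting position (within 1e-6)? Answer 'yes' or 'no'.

Executing turtle program step by step:
Start: pos=(0,0), heading=0, pen down
REPEAT 3 [
  -- iteration 1/3 --
  RT 180: heading 0 -> 180
  LT 180: heading 180 -> 0
  LT 135: heading 0 -> 135
  -- iteration 2/3 --
  RT 180: heading 135 -> 315
  LT 180: heading 315 -> 135
  LT 135: heading 135 -> 270
  -- iteration 3/3 --
  RT 180: heading 270 -> 90
  LT 180: heading 90 -> 270
  LT 135: heading 270 -> 45
]
LT 45: heading 45 -> 90
FD 8.5: (0,0) -> (0,8.5) [heading=90, draw]
Final: pos=(0,8.5), heading=90, 1 segment(s) drawn

Start position: (0, 0)
Final position: (0, 8.5)
Distance = 8.5; >= 1e-6 -> NOT closed

Answer: no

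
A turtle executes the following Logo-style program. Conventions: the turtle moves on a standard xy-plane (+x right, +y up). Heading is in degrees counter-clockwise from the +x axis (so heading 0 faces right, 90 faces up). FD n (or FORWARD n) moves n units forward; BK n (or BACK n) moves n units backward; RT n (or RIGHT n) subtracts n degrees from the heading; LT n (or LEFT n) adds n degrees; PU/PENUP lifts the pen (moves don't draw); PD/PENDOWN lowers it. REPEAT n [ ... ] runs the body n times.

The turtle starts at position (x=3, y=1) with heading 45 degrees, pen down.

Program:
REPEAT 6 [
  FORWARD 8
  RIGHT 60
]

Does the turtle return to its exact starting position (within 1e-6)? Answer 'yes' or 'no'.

Answer: yes

Derivation:
Executing turtle program step by step:
Start: pos=(3,1), heading=45, pen down
REPEAT 6 [
  -- iteration 1/6 --
  FD 8: (3,1) -> (8.657,6.657) [heading=45, draw]
  RT 60: heading 45 -> 345
  -- iteration 2/6 --
  FD 8: (8.657,6.657) -> (16.384,4.586) [heading=345, draw]
  RT 60: heading 345 -> 285
  -- iteration 3/6 --
  FD 8: (16.384,4.586) -> (18.455,-3.141) [heading=285, draw]
  RT 60: heading 285 -> 225
  -- iteration 4/6 --
  FD 8: (18.455,-3.141) -> (12.798,-8.798) [heading=225, draw]
  RT 60: heading 225 -> 165
  -- iteration 5/6 --
  FD 8: (12.798,-8.798) -> (5.071,-6.727) [heading=165, draw]
  RT 60: heading 165 -> 105
  -- iteration 6/6 --
  FD 8: (5.071,-6.727) -> (3,1) [heading=105, draw]
  RT 60: heading 105 -> 45
]
Final: pos=(3,1), heading=45, 6 segment(s) drawn

Start position: (3, 1)
Final position: (3, 1)
Distance = 0; < 1e-6 -> CLOSED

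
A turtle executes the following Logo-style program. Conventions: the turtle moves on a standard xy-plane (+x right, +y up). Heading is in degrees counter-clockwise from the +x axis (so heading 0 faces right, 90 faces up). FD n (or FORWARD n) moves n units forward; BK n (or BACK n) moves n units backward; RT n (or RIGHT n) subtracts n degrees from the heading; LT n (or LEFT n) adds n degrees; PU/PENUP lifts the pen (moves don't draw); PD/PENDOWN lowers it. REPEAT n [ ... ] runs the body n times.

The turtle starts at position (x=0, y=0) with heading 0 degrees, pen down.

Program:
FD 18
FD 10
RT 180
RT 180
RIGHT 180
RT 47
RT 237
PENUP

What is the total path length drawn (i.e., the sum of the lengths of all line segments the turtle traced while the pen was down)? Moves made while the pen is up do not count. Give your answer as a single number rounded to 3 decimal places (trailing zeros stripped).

Executing turtle program step by step:
Start: pos=(0,0), heading=0, pen down
FD 18: (0,0) -> (18,0) [heading=0, draw]
FD 10: (18,0) -> (28,0) [heading=0, draw]
RT 180: heading 0 -> 180
RT 180: heading 180 -> 0
RT 180: heading 0 -> 180
RT 47: heading 180 -> 133
RT 237: heading 133 -> 256
PU: pen up
Final: pos=(28,0), heading=256, 2 segment(s) drawn

Segment lengths:
  seg 1: (0,0) -> (18,0), length = 18
  seg 2: (18,0) -> (28,0), length = 10
Total = 28

Answer: 28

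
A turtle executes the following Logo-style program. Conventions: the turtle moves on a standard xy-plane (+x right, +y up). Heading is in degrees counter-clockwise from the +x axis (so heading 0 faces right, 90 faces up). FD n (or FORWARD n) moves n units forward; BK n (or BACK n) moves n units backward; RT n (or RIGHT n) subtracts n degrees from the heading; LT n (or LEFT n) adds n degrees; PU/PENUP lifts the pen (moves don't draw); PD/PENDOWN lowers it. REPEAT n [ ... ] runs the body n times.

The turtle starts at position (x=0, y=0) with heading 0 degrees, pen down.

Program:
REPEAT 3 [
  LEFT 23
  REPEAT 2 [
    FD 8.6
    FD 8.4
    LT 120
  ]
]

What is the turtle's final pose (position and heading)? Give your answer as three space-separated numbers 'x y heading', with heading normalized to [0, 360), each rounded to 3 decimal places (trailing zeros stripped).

Executing turtle program step by step:
Start: pos=(0,0), heading=0, pen down
REPEAT 3 [
  -- iteration 1/3 --
  LT 23: heading 0 -> 23
  REPEAT 2 [
    -- iteration 1/2 --
    FD 8.6: (0,0) -> (7.916,3.36) [heading=23, draw]
    FD 8.4: (7.916,3.36) -> (15.649,6.642) [heading=23, draw]
    LT 120: heading 23 -> 143
    -- iteration 2/2 --
    FD 8.6: (15.649,6.642) -> (8.78,11.818) [heading=143, draw]
    FD 8.4: (8.78,11.818) -> (2.072,16.873) [heading=143, draw]
    LT 120: heading 143 -> 263
  ]
  -- iteration 2/3 --
  LT 23: heading 263 -> 286
  REPEAT 2 [
    -- iteration 1/2 --
    FD 8.6: (2.072,16.873) -> (4.442,8.606) [heading=286, draw]
    FD 8.4: (4.442,8.606) -> (6.758,0.532) [heading=286, draw]
    LT 120: heading 286 -> 46
    -- iteration 2/2 --
    FD 8.6: (6.758,0.532) -> (12.732,6.718) [heading=46, draw]
    FD 8.4: (12.732,6.718) -> (18.567,12.761) [heading=46, draw]
    LT 120: heading 46 -> 166
  ]
  -- iteration 3/3 --
  LT 23: heading 166 -> 189
  REPEAT 2 [
    -- iteration 1/2 --
    FD 8.6: (18.567,12.761) -> (10.073,11.415) [heading=189, draw]
    FD 8.4: (10.073,11.415) -> (1.776,10.101) [heading=189, draw]
    LT 120: heading 189 -> 309
    -- iteration 2/2 --
    FD 8.6: (1.776,10.101) -> (7.188,3.418) [heading=309, draw]
    FD 8.4: (7.188,3.418) -> (12.475,-3.11) [heading=309, draw]
    LT 120: heading 309 -> 69
  ]
]
Final: pos=(12.475,-3.11), heading=69, 12 segment(s) drawn

Answer: 12.475 -3.11 69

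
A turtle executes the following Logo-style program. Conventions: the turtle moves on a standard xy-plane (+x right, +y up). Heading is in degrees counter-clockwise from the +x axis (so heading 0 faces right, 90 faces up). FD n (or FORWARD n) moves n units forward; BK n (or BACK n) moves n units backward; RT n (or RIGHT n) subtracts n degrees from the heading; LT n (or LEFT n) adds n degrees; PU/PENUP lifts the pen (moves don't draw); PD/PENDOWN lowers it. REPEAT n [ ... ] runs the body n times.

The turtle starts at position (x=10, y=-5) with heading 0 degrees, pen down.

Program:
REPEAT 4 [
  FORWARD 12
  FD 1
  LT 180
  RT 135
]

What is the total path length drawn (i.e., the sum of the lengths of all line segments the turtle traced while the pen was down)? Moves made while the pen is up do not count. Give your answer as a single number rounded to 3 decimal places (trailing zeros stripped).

Executing turtle program step by step:
Start: pos=(10,-5), heading=0, pen down
REPEAT 4 [
  -- iteration 1/4 --
  FD 12: (10,-5) -> (22,-5) [heading=0, draw]
  FD 1: (22,-5) -> (23,-5) [heading=0, draw]
  LT 180: heading 0 -> 180
  RT 135: heading 180 -> 45
  -- iteration 2/4 --
  FD 12: (23,-5) -> (31.485,3.485) [heading=45, draw]
  FD 1: (31.485,3.485) -> (32.192,4.192) [heading=45, draw]
  LT 180: heading 45 -> 225
  RT 135: heading 225 -> 90
  -- iteration 3/4 --
  FD 12: (32.192,4.192) -> (32.192,16.192) [heading=90, draw]
  FD 1: (32.192,16.192) -> (32.192,17.192) [heading=90, draw]
  LT 180: heading 90 -> 270
  RT 135: heading 270 -> 135
  -- iteration 4/4 --
  FD 12: (32.192,17.192) -> (23.707,25.678) [heading=135, draw]
  FD 1: (23.707,25.678) -> (23,26.385) [heading=135, draw]
  LT 180: heading 135 -> 315
  RT 135: heading 315 -> 180
]
Final: pos=(23,26.385), heading=180, 8 segment(s) drawn

Segment lengths:
  seg 1: (10,-5) -> (22,-5), length = 12
  seg 2: (22,-5) -> (23,-5), length = 1
  seg 3: (23,-5) -> (31.485,3.485), length = 12
  seg 4: (31.485,3.485) -> (32.192,4.192), length = 1
  seg 5: (32.192,4.192) -> (32.192,16.192), length = 12
  seg 6: (32.192,16.192) -> (32.192,17.192), length = 1
  seg 7: (32.192,17.192) -> (23.707,25.678), length = 12
  seg 8: (23.707,25.678) -> (23,26.385), length = 1
Total = 52

Answer: 52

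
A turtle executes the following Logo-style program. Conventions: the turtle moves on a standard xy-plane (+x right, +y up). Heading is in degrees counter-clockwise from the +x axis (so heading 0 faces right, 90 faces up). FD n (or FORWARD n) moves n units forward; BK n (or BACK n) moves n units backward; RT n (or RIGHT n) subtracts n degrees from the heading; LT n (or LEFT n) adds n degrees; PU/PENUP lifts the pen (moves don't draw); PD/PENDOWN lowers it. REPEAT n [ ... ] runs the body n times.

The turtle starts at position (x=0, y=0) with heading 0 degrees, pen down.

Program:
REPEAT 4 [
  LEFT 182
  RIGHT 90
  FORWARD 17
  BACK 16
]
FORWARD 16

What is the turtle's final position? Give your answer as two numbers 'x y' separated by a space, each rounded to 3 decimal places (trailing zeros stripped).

Answer: 15.907 2.301

Derivation:
Executing turtle program step by step:
Start: pos=(0,0), heading=0, pen down
REPEAT 4 [
  -- iteration 1/4 --
  LT 182: heading 0 -> 182
  RT 90: heading 182 -> 92
  FD 17: (0,0) -> (-0.593,16.99) [heading=92, draw]
  BK 16: (-0.593,16.99) -> (-0.035,0.999) [heading=92, draw]
  -- iteration 2/4 --
  LT 182: heading 92 -> 274
  RT 90: heading 274 -> 184
  FD 17: (-0.035,0.999) -> (-16.993,-0.186) [heading=184, draw]
  BK 16: (-16.993,-0.186) -> (-1.032,0.93) [heading=184, draw]
  -- iteration 3/4 --
  LT 182: heading 184 -> 6
  RT 90: heading 6 -> 276
  FD 17: (-1.032,0.93) -> (0.745,-15.977) [heading=276, draw]
  BK 16: (0.745,-15.977) -> (-0.928,-0.065) [heading=276, draw]
  -- iteration 4/4 --
  LT 182: heading 276 -> 98
  RT 90: heading 98 -> 8
  FD 17: (-0.928,-0.065) -> (15.907,2.301) [heading=8, draw]
  BK 16: (15.907,2.301) -> (0.062,0.074) [heading=8, draw]
]
FD 16: (0.062,0.074) -> (15.907,2.301) [heading=8, draw]
Final: pos=(15.907,2.301), heading=8, 9 segment(s) drawn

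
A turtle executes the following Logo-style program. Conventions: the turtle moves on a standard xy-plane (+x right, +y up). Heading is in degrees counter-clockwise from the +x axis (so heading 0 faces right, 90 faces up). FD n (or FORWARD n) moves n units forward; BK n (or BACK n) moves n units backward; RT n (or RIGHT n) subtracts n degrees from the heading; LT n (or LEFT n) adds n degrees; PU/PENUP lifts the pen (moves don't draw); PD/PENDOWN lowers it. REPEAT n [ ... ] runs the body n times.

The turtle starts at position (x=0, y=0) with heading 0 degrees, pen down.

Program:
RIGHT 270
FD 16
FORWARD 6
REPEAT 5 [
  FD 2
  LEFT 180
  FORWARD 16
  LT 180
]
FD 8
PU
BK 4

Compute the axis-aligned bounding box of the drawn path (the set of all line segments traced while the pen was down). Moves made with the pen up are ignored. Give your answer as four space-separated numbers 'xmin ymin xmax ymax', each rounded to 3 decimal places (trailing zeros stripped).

Answer: 0 -48 0 24

Derivation:
Executing turtle program step by step:
Start: pos=(0,0), heading=0, pen down
RT 270: heading 0 -> 90
FD 16: (0,0) -> (0,16) [heading=90, draw]
FD 6: (0,16) -> (0,22) [heading=90, draw]
REPEAT 5 [
  -- iteration 1/5 --
  FD 2: (0,22) -> (0,24) [heading=90, draw]
  LT 180: heading 90 -> 270
  FD 16: (0,24) -> (0,8) [heading=270, draw]
  LT 180: heading 270 -> 90
  -- iteration 2/5 --
  FD 2: (0,8) -> (0,10) [heading=90, draw]
  LT 180: heading 90 -> 270
  FD 16: (0,10) -> (0,-6) [heading=270, draw]
  LT 180: heading 270 -> 90
  -- iteration 3/5 --
  FD 2: (0,-6) -> (0,-4) [heading=90, draw]
  LT 180: heading 90 -> 270
  FD 16: (0,-4) -> (0,-20) [heading=270, draw]
  LT 180: heading 270 -> 90
  -- iteration 4/5 --
  FD 2: (0,-20) -> (0,-18) [heading=90, draw]
  LT 180: heading 90 -> 270
  FD 16: (0,-18) -> (0,-34) [heading=270, draw]
  LT 180: heading 270 -> 90
  -- iteration 5/5 --
  FD 2: (0,-34) -> (0,-32) [heading=90, draw]
  LT 180: heading 90 -> 270
  FD 16: (0,-32) -> (0,-48) [heading=270, draw]
  LT 180: heading 270 -> 90
]
FD 8: (0,-48) -> (0,-40) [heading=90, draw]
PU: pen up
BK 4: (0,-40) -> (0,-44) [heading=90, move]
Final: pos=(0,-44), heading=90, 13 segment(s) drawn

Segment endpoints: x in {0, 0, 0, 0, 0, 0, 0, 0, 0, 0, 0, 0, 0, 0}, y in {-48, -40, -34, -32, -20, -18, -6, -4, 0, 8, 10, 16, 22, 24}
xmin=0, ymin=-48, xmax=0, ymax=24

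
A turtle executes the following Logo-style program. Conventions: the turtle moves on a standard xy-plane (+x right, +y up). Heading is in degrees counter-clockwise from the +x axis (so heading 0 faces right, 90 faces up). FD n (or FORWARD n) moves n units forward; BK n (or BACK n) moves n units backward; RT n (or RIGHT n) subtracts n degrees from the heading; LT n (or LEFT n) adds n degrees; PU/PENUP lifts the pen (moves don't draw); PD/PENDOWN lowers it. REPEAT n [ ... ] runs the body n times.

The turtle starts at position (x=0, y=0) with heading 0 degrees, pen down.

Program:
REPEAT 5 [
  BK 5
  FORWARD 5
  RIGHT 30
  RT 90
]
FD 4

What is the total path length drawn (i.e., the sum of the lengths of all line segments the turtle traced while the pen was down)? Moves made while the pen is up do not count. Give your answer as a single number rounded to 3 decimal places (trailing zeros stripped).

Answer: 54

Derivation:
Executing turtle program step by step:
Start: pos=(0,0), heading=0, pen down
REPEAT 5 [
  -- iteration 1/5 --
  BK 5: (0,0) -> (-5,0) [heading=0, draw]
  FD 5: (-5,0) -> (0,0) [heading=0, draw]
  RT 30: heading 0 -> 330
  RT 90: heading 330 -> 240
  -- iteration 2/5 --
  BK 5: (0,0) -> (2.5,4.33) [heading=240, draw]
  FD 5: (2.5,4.33) -> (0,0) [heading=240, draw]
  RT 30: heading 240 -> 210
  RT 90: heading 210 -> 120
  -- iteration 3/5 --
  BK 5: (0,0) -> (2.5,-4.33) [heading=120, draw]
  FD 5: (2.5,-4.33) -> (0,0) [heading=120, draw]
  RT 30: heading 120 -> 90
  RT 90: heading 90 -> 0
  -- iteration 4/5 --
  BK 5: (0,0) -> (-5,0) [heading=0, draw]
  FD 5: (-5,0) -> (0,0) [heading=0, draw]
  RT 30: heading 0 -> 330
  RT 90: heading 330 -> 240
  -- iteration 5/5 --
  BK 5: (0,0) -> (2.5,4.33) [heading=240, draw]
  FD 5: (2.5,4.33) -> (0,0) [heading=240, draw]
  RT 30: heading 240 -> 210
  RT 90: heading 210 -> 120
]
FD 4: (0,0) -> (-2,3.464) [heading=120, draw]
Final: pos=(-2,3.464), heading=120, 11 segment(s) drawn

Segment lengths:
  seg 1: (0,0) -> (-5,0), length = 5
  seg 2: (-5,0) -> (0,0), length = 5
  seg 3: (0,0) -> (2.5,4.33), length = 5
  seg 4: (2.5,4.33) -> (0,0), length = 5
  seg 5: (0,0) -> (2.5,-4.33), length = 5
  seg 6: (2.5,-4.33) -> (0,0), length = 5
  seg 7: (0,0) -> (-5,0), length = 5
  seg 8: (-5,0) -> (0,0), length = 5
  seg 9: (0,0) -> (2.5,4.33), length = 5
  seg 10: (2.5,4.33) -> (0,0), length = 5
  seg 11: (0,0) -> (-2,3.464), length = 4
Total = 54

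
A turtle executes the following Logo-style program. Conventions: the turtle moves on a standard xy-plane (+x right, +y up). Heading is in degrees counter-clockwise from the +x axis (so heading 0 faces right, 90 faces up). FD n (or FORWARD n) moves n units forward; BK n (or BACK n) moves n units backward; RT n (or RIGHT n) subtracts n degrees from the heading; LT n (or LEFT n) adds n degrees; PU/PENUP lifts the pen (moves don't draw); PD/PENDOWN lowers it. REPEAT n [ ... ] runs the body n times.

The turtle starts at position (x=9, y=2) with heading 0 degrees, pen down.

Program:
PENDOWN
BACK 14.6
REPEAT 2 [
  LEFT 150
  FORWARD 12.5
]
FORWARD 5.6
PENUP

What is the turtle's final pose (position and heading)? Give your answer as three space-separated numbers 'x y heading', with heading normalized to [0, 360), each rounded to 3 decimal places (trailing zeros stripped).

Answer: -7.375 -7.425 300

Derivation:
Executing turtle program step by step:
Start: pos=(9,2), heading=0, pen down
PD: pen down
BK 14.6: (9,2) -> (-5.6,2) [heading=0, draw]
REPEAT 2 [
  -- iteration 1/2 --
  LT 150: heading 0 -> 150
  FD 12.5: (-5.6,2) -> (-16.425,8.25) [heading=150, draw]
  -- iteration 2/2 --
  LT 150: heading 150 -> 300
  FD 12.5: (-16.425,8.25) -> (-10.175,-2.575) [heading=300, draw]
]
FD 5.6: (-10.175,-2.575) -> (-7.375,-7.425) [heading=300, draw]
PU: pen up
Final: pos=(-7.375,-7.425), heading=300, 4 segment(s) drawn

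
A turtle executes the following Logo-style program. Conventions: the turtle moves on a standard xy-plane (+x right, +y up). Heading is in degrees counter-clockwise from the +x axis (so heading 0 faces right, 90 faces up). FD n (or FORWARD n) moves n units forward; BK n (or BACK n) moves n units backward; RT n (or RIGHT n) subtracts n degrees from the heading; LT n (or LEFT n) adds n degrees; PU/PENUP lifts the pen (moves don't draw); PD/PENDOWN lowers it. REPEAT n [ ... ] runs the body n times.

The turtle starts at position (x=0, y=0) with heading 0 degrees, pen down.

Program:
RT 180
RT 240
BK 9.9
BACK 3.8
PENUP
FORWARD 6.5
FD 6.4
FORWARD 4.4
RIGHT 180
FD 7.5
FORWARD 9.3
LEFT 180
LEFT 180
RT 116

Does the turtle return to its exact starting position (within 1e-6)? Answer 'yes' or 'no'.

Executing turtle program step by step:
Start: pos=(0,0), heading=0, pen down
RT 180: heading 0 -> 180
RT 240: heading 180 -> 300
BK 9.9: (0,0) -> (-4.95,8.574) [heading=300, draw]
BK 3.8: (-4.95,8.574) -> (-6.85,11.865) [heading=300, draw]
PU: pen up
FD 6.5: (-6.85,11.865) -> (-3.6,6.235) [heading=300, move]
FD 6.4: (-3.6,6.235) -> (-0.4,0.693) [heading=300, move]
FD 4.4: (-0.4,0.693) -> (1.8,-3.118) [heading=300, move]
RT 180: heading 300 -> 120
FD 7.5: (1.8,-3.118) -> (-1.95,3.377) [heading=120, move]
FD 9.3: (-1.95,3.377) -> (-6.6,11.432) [heading=120, move]
LT 180: heading 120 -> 300
LT 180: heading 300 -> 120
RT 116: heading 120 -> 4
Final: pos=(-6.6,11.432), heading=4, 2 segment(s) drawn

Start position: (0, 0)
Final position: (-6.6, 11.432)
Distance = 13.2; >= 1e-6 -> NOT closed

Answer: no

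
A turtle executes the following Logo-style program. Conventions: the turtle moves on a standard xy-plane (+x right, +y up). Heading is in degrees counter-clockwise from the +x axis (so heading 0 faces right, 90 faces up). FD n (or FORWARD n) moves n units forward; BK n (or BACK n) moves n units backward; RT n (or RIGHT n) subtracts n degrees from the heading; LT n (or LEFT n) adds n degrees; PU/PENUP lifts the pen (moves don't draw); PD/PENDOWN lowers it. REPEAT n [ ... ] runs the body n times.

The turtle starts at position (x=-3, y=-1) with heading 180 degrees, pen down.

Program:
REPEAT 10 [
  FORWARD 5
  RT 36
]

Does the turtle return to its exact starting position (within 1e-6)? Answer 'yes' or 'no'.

Executing turtle program step by step:
Start: pos=(-3,-1), heading=180, pen down
REPEAT 10 [
  -- iteration 1/10 --
  FD 5: (-3,-1) -> (-8,-1) [heading=180, draw]
  RT 36: heading 180 -> 144
  -- iteration 2/10 --
  FD 5: (-8,-1) -> (-12.045,1.939) [heading=144, draw]
  RT 36: heading 144 -> 108
  -- iteration 3/10 --
  FD 5: (-12.045,1.939) -> (-13.59,6.694) [heading=108, draw]
  RT 36: heading 108 -> 72
  -- iteration 4/10 --
  FD 5: (-13.59,6.694) -> (-12.045,11.449) [heading=72, draw]
  RT 36: heading 72 -> 36
  -- iteration 5/10 --
  FD 5: (-12.045,11.449) -> (-8,14.388) [heading=36, draw]
  RT 36: heading 36 -> 0
  -- iteration 6/10 --
  FD 5: (-8,14.388) -> (-3,14.388) [heading=0, draw]
  RT 36: heading 0 -> 324
  -- iteration 7/10 --
  FD 5: (-3,14.388) -> (1.045,11.449) [heading=324, draw]
  RT 36: heading 324 -> 288
  -- iteration 8/10 --
  FD 5: (1.045,11.449) -> (2.59,6.694) [heading=288, draw]
  RT 36: heading 288 -> 252
  -- iteration 9/10 --
  FD 5: (2.59,6.694) -> (1.045,1.939) [heading=252, draw]
  RT 36: heading 252 -> 216
  -- iteration 10/10 --
  FD 5: (1.045,1.939) -> (-3,-1) [heading=216, draw]
  RT 36: heading 216 -> 180
]
Final: pos=(-3,-1), heading=180, 10 segment(s) drawn

Start position: (-3, -1)
Final position: (-3, -1)
Distance = 0; < 1e-6 -> CLOSED

Answer: yes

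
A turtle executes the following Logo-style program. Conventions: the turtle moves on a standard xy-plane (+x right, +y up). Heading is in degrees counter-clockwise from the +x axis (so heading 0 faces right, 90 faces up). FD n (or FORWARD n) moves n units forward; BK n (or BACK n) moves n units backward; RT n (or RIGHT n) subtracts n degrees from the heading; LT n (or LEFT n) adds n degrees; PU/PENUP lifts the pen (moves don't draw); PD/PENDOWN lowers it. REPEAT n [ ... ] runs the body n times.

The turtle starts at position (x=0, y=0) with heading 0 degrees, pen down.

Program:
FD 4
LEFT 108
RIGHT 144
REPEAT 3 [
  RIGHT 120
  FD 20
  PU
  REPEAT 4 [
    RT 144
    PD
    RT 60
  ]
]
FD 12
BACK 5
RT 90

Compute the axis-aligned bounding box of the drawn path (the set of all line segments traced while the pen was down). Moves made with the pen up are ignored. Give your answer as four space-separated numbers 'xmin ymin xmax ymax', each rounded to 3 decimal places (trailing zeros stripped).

Answer: -14.271 -12.293 5.292 9.623

Derivation:
Executing turtle program step by step:
Start: pos=(0,0), heading=0, pen down
FD 4: (0,0) -> (4,0) [heading=0, draw]
LT 108: heading 0 -> 108
RT 144: heading 108 -> 324
REPEAT 3 [
  -- iteration 1/3 --
  RT 120: heading 324 -> 204
  FD 20: (4,0) -> (-14.271,-8.135) [heading=204, draw]
  PU: pen up
  REPEAT 4 [
    -- iteration 1/4 --
    RT 144: heading 204 -> 60
    PD: pen down
    RT 60: heading 60 -> 0
    -- iteration 2/4 --
    RT 144: heading 0 -> 216
    PD: pen down
    RT 60: heading 216 -> 156
    -- iteration 3/4 --
    RT 144: heading 156 -> 12
    PD: pen down
    RT 60: heading 12 -> 312
    -- iteration 4/4 --
    RT 144: heading 312 -> 168
    PD: pen down
    RT 60: heading 168 -> 108
  ]
  -- iteration 2/3 --
  RT 120: heading 108 -> 348
  FD 20: (-14.271,-8.135) -> (5.292,-12.293) [heading=348, draw]
  PU: pen up
  REPEAT 4 [
    -- iteration 1/4 --
    RT 144: heading 348 -> 204
    PD: pen down
    RT 60: heading 204 -> 144
    -- iteration 2/4 --
    RT 144: heading 144 -> 0
    PD: pen down
    RT 60: heading 0 -> 300
    -- iteration 3/4 --
    RT 144: heading 300 -> 156
    PD: pen down
    RT 60: heading 156 -> 96
    -- iteration 4/4 --
    RT 144: heading 96 -> 312
    PD: pen down
    RT 60: heading 312 -> 252
  ]
  -- iteration 3/3 --
  RT 120: heading 252 -> 132
  FD 20: (5.292,-12.293) -> (-8.091,2.57) [heading=132, draw]
  PU: pen up
  REPEAT 4 [
    -- iteration 1/4 --
    RT 144: heading 132 -> 348
    PD: pen down
    RT 60: heading 348 -> 288
    -- iteration 2/4 --
    RT 144: heading 288 -> 144
    PD: pen down
    RT 60: heading 144 -> 84
    -- iteration 3/4 --
    RT 144: heading 84 -> 300
    PD: pen down
    RT 60: heading 300 -> 240
    -- iteration 4/4 --
    RT 144: heading 240 -> 96
    PD: pen down
    RT 60: heading 96 -> 36
  ]
]
FD 12: (-8.091,2.57) -> (1.618,9.623) [heading=36, draw]
BK 5: (1.618,9.623) -> (-2.427,6.684) [heading=36, draw]
RT 90: heading 36 -> 306
Final: pos=(-2.427,6.684), heading=306, 6 segment(s) drawn

Segment endpoints: x in {-14.271, -8.091, -2.427, 0, 1.618, 4, 5.292}, y in {-12.293, -8.135, 0, 2.57, 6.684, 9.623}
xmin=-14.271, ymin=-12.293, xmax=5.292, ymax=9.623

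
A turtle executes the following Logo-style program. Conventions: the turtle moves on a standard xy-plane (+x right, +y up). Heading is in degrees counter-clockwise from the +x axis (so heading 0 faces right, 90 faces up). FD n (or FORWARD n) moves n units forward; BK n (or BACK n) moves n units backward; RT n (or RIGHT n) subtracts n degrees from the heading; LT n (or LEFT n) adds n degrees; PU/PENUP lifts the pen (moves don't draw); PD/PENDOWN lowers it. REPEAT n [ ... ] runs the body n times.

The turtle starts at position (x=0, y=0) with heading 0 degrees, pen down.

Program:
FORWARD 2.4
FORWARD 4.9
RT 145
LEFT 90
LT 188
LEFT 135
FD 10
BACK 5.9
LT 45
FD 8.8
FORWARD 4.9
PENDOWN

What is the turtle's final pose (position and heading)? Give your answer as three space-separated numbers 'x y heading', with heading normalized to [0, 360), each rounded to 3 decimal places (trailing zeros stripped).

Answer: 16.5 -14.117 313

Derivation:
Executing turtle program step by step:
Start: pos=(0,0), heading=0, pen down
FD 2.4: (0,0) -> (2.4,0) [heading=0, draw]
FD 4.9: (2.4,0) -> (7.3,0) [heading=0, draw]
RT 145: heading 0 -> 215
LT 90: heading 215 -> 305
LT 188: heading 305 -> 133
LT 135: heading 133 -> 268
FD 10: (7.3,0) -> (6.951,-9.994) [heading=268, draw]
BK 5.9: (6.951,-9.994) -> (7.157,-4.098) [heading=268, draw]
LT 45: heading 268 -> 313
FD 8.8: (7.157,-4.098) -> (13.158,-10.533) [heading=313, draw]
FD 4.9: (13.158,-10.533) -> (16.5,-14.117) [heading=313, draw]
PD: pen down
Final: pos=(16.5,-14.117), heading=313, 6 segment(s) drawn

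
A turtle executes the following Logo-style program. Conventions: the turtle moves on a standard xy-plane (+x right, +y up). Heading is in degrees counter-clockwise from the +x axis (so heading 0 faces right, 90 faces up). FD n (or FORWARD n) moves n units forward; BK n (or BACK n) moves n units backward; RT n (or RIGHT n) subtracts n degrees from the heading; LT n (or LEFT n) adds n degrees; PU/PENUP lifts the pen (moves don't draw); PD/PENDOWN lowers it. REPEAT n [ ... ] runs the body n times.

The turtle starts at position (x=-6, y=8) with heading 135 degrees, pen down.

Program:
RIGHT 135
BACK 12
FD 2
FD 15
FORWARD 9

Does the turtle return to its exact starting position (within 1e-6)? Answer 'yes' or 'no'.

Answer: no

Derivation:
Executing turtle program step by step:
Start: pos=(-6,8), heading=135, pen down
RT 135: heading 135 -> 0
BK 12: (-6,8) -> (-18,8) [heading=0, draw]
FD 2: (-18,8) -> (-16,8) [heading=0, draw]
FD 15: (-16,8) -> (-1,8) [heading=0, draw]
FD 9: (-1,8) -> (8,8) [heading=0, draw]
Final: pos=(8,8), heading=0, 4 segment(s) drawn

Start position: (-6, 8)
Final position: (8, 8)
Distance = 14; >= 1e-6 -> NOT closed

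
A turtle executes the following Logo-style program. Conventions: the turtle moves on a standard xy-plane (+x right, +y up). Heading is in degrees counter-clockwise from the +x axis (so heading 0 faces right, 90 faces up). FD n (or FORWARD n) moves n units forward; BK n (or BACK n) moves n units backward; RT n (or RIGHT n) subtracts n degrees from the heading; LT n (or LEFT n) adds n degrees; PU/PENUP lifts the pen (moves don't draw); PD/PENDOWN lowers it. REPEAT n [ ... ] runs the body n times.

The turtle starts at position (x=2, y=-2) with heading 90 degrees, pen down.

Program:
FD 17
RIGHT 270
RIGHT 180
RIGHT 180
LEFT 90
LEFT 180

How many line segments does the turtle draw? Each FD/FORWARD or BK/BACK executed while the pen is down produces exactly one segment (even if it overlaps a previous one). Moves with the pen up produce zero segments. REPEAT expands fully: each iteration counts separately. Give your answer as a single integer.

Answer: 1

Derivation:
Executing turtle program step by step:
Start: pos=(2,-2), heading=90, pen down
FD 17: (2,-2) -> (2,15) [heading=90, draw]
RT 270: heading 90 -> 180
RT 180: heading 180 -> 0
RT 180: heading 0 -> 180
LT 90: heading 180 -> 270
LT 180: heading 270 -> 90
Final: pos=(2,15), heading=90, 1 segment(s) drawn
Segments drawn: 1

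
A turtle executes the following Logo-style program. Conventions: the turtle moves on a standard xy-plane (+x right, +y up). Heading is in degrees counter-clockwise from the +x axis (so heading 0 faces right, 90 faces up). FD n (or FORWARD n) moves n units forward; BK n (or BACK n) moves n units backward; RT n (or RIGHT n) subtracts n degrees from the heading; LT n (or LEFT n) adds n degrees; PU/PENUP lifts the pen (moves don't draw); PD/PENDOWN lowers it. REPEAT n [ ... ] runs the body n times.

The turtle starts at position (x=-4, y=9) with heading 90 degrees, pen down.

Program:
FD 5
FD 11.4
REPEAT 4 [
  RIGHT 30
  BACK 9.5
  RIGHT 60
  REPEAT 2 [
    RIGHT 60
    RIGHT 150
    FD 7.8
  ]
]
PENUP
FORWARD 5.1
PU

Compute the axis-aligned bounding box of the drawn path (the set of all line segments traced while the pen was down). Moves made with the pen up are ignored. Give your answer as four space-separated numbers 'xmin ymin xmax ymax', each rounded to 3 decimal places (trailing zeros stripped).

Executing turtle program step by step:
Start: pos=(-4,9), heading=90, pen down
FD 5: (-4,9) -> (-4,14) [heading=90, draw]
FD 11.4: (-4,14) -> (-4,25.4) [heading=90, draw]
REPEAT 4 [
  -- iteration 1/4 --
  RT 30: heading 90 -> 60
  BK 9.5: (-4,25.4) -> (-8.75,17.173) [heading=60, draw]
  RT 60: heading 60 -> 0
  REPEAT 2 [
    -- iteration 1/2 --
    RT 60: heading 0 -> 300
    RT 150: heading 300 -> 150
    FD 7.8: (-8.75,17.173) -> (-15.505,21.073) [heading=150, draw]
    -- iteration 2/2 --
    RT 60: heading 150 -> 90
    RT 150: heading 90 -> 300
    FD 7.8: (-15.505,21.073) -> (-11.605,14.318) [heading=300, draw]
  ]
  -- iteration 2/4 --
  RT 30: heading 300 -> 270
  BK 9.5: (-11.605,14.318) -> (-11.605,23.818) [heading=270, draw]
  RT 60: heading 270 -> 210
  REPEAT 2 [
    -- iteration 1/2 --
    RT 60: heading 210 -> 150
    RT 150: heading 150 -> 0
    FD 7.8: (-11.605,23.818) -> (-3.805,23.818) [heading=0, draw]
    -- iteration 2/2 --
    RT 60: heading 0 -> 300
    RT 150: heading 300 -> 150
    FD 7.8: (-3.805,23.818) -> (-10.56,27.718) [heading=150, draw]
  ]
  -- iteration 3/4 --
  RT 30: heading 150 -> 120
  BK 9.5: (-10.56,27.718) -> (-5.81,19.491) [heading=120, draw]
  RT 60: heading 120 -> 60
  REPEAT 2 [
    -- iteration 1/2 --
    RT 60: heading 60 -> 0
    RT 150: heading 0 -> 210
    FD 7.8: (-5.81,19.491) -> (-12.565,15.591) [heading=210, draw]
    -- iteration 2/2 --
    RT 60: heading 210 -> 150
    RT 150: heading 150 -> 0
    FD 7.8: (-12.565,15.591) -> (-4.765,15.591) [heading=0, draw]
  ]
  -- iteration 4/4 --
  RT 30: heading 0 -> 330
  BK 9.5: (-4.765,15.591) -> (-12.992,20.341) [heading=330, draw]
  RT 60: heading 330 -> 270
  REPEAT 2 [
    -- iteration 1/2 --
    RT 60: heading 270 -> 210
    RT 150: heading 210 -> 60
    FD 7.8: (-12.992,20.341) -> (-9.092,27.096) [heading=60, draw]
    -- iteration 2/2 --
    RT 60: heading 60 -> 0
    RT 150: heading 0 -> 210
    FD 7.8: (-9.092,27.096) -> (-15.847,23.196) [heading=210, draw]
  ]
]
PU: pen up
FD 5.1: (-15.847,23.196) -> (-20.264,20.646) [heading=210, move]
PU: pen up
Final: pos=(-20.264,20.646), heading=210, 14 segment(s) drawn

Segment endpoints: x in {-15.847, -15.505, -12.992, -12.565, -11.605, -11.605, -10.56, -9.092, -8.75, -5.81, -4.765, -4, -4, -4, -3.805}, y in {9, 14, 14.318, 15.591, 15.591, 17.173, 19.491, 20.341, 21.073, 23.196, 23.818, 23.818, 25.4, 27.096, 27.718}
xmin=-15.847, ymin=9, xmax=-3.805, ymax=27.718

Answer: -15.847 9 -3.805 27.718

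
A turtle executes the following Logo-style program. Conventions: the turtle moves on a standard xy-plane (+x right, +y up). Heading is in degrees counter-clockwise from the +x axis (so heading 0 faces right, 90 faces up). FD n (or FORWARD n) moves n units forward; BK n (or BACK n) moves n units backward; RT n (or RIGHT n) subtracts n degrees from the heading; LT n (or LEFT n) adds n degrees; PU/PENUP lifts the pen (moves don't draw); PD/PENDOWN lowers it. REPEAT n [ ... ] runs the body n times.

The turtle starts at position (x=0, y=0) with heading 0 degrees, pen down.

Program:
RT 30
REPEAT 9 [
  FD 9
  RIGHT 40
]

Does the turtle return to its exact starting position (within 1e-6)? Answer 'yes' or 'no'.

Answer: yes

Derivation:
Executing turtle program step by step:
Start: pos=(0,0), heading=0, pen down
RT 30: heading 0 -> 330
REPEAT 9 [
  -- iteration 1/9 --
  FD 9: (0,0) -> (7.794,-4.5) [heading=330, draw]
  RT 40: heading 330 -> 290
  -- iteration 2/9 --
  FD 9: (7.794,-4.5) -> (10.872,-12.957) [heading=290, draw]
  RT 40: heading 290 -> 250
  -- iteration 3/9 --
  FD 9: (10.872,-12.957) -> (7.794,-21.414) [heading=250, draw]
  RT 40: heading 250 -> 210
  -- iteration 4/9 --
  FD 9: (7.794,-21.414) -> (0,-25.914) [heading=210, draw]
  RT 40: heading 210 -> 170
  -- iteration 5/9 --
  FD 9: (0,-25.914) -> (-8.863,-24.352) [heading=170, draw]
  RT 40: heading 170 -> 130
  -- iteration 6/9 --
  FD 9: (-8.863,-24.352) -> (-14.648,-17.457) [heading=130, draw]
  RT 40: heading 130 -> 90
  -- iteration 7/9 --
  FD 9: (-14.648,-17.457) -> (-14.648,-8.457) [heading=90, draw]
  RT 40: heading 90 -> 50
  -- iteration 8/9 --
  FD 9: (-14.648,-8.457) -> (-8.863,-1.563) [heading=50, draw]
  RT 40: heading 50 -> 10
  -- iteration 9/9 --
  FD 9: (-8.863,-1.563) -> (0,0) [heading=10, draw]
  RT 40: heading 10 -> 330
]
Final: pos=(0,0), heading=330, 9 segment(s) drawn

Start position: (0, 0)
Final position: (0, 0)
Distance = 0; < 1e-6 -> CLOSED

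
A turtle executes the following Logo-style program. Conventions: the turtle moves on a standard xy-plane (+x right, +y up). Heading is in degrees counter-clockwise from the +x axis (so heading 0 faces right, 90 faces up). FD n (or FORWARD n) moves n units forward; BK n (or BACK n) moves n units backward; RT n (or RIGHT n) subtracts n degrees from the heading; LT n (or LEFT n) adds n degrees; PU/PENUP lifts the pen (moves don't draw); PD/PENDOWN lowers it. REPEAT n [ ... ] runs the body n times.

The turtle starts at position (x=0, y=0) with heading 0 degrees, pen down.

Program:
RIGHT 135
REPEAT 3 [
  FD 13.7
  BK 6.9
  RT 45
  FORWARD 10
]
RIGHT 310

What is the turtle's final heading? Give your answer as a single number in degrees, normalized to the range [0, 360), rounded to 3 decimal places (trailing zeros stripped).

Answer: 140

Derivation:
Executing turtle program step by step:
Start: pos=(0,0), heading=0, pen down
RT 135: heading 0 -> 225
REPEAT 3 [
  -- iteration 1/3 --
  FD 13.7: (0,0) -> (-9.687,-9.687) [heading=225, draw]
  BK 6.9: (-9.687,-9.687) -> (-4.808,-4.808) [heading=225, draw]
  RT 45: heading 225 -> 180
  FD 10: (-4.808,-4.808) -> (-14.808,-4.808) [heading=180, draw]
  -- iteration 2/3 --
  FD 13.7: (-14.808,-4.808) -> (-28.508,-4.808) [heading=180, draw]
  BK 6.9: (-28.508,-4.808) -> (-21.608,-4.808) [heading=180, draw]
  RT 45: heading 180 -> 135
  FD 10: (-21.608,-4.808) -> (-28.679,2.263) [heading=135, draw]
  -- iteration 3/3 --
  FD 13.7: (-28.679,2.263) -> (-38.367,11.95) [heading=135, draw]
  BK 6.9: (-38.367,11.95) -> (-33.488,7.071) [heading=135, draw]
  RT 45: heading 135 -> 90
  FD 10: (-33.488,7.071) -> (-33.488,17.071) [heading=90, draw]
]
RT 310: heading 90 -> 140
Final: pos=(-33.488,17.071), heading=140, 9 segment(s) drawn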